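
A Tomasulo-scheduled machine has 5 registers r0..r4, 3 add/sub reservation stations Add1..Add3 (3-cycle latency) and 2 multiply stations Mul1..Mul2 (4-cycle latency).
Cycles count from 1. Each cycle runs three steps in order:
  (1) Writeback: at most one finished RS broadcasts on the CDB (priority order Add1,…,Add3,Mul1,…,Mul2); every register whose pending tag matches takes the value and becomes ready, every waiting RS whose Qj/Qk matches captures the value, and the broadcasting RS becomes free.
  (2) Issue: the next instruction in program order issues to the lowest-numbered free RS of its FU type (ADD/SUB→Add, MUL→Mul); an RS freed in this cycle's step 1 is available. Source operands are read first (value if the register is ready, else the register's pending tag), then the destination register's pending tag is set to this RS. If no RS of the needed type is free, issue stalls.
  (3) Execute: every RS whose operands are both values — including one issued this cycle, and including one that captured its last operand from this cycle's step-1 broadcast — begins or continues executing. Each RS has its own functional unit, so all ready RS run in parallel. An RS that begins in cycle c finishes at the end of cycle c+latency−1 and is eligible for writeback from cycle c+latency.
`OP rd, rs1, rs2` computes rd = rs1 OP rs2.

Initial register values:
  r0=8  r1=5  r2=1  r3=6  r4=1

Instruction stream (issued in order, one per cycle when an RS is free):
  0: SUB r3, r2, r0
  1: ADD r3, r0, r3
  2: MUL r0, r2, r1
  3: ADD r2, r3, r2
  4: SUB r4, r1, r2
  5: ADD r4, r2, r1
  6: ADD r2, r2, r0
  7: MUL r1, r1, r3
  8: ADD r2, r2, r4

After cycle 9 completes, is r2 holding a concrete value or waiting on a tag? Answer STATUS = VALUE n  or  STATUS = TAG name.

c1: issue SUB r3<-Add1 | r0:8,r1:5,r2:1,r3:Add1,r4:1
c2: issue ADD r3<-Add2 | r0:8,r1:5,r2:1,r3:Add2,r4:1
c3: issue MUL r0<-Mul1 | r0:Mul1,r1:5,r2:1,r3:Add2,r4:1
c4: CDB Add1=-7; issue ADD r2<-Add1 | r0:Mul1,r1:5,r2:Add1,r3:Add2,r4:1
c5: issue SUB r4<-Add3 | r0:Mul1,r1:5,r2:Add1,r3:Add2,r4:Add3
c6: stall | r0:Mul1,r1:5,r2:Add1,r3:Add2,r4:Add3
c7: CDB Add2=1; issue ADD r4<-Add2 | r0:Mul1,r1:5,r2:Add1,r3:1,r4:Add2
c8: CDB Mul1=5; stall | r0:5,r1:5,r2:Add1,r3:1,r4:Add2
c9: stall | r0:5,r1:5,r2:Add1,r3:1,r4:Add2

STATUS = TAG Add1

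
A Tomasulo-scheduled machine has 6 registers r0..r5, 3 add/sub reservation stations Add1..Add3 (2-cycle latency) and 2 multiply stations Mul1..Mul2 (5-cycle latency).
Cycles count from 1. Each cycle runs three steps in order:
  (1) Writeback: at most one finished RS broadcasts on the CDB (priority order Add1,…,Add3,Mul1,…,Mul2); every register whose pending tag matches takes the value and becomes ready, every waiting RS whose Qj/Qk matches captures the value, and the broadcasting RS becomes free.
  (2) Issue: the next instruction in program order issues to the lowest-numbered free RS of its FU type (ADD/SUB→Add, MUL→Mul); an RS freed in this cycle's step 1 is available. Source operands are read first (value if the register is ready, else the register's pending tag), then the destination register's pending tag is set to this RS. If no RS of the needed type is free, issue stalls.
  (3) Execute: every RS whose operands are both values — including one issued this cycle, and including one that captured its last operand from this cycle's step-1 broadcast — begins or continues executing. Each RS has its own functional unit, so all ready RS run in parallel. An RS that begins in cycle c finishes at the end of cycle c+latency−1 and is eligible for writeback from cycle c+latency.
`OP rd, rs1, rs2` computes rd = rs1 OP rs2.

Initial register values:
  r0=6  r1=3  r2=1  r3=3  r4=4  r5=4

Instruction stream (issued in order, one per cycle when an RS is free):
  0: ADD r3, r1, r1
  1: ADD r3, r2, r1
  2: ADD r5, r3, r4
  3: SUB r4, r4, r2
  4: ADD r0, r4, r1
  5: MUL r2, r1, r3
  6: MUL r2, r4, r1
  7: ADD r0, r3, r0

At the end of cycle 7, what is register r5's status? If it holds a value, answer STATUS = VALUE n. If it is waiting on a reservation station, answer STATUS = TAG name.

STATUS = VALUE 8

c1: issue ADD r3<-Add1 | r0:6,r1:3,r2:1,r3:Add1,r4:4,r5:4
c2: issue ADD r3<-Add2 | r0:6,r1:3,r2:1,r3:Add2,r4:4,r5:4
c3: CDB Add1=6; issue ADD r5<-Add1 | r0:6,r1:3,r2:1,r3:Add2,r4:4,r5:Add1
c4: CDB Add2=4; issue SUB r4<-Add2 | r0:6,r1:3,r2:1,r3:4,r4:Add2,r5:Add1
c5: issue ADD r0<-Add3 | r0:Add3,r1:3,r2:1,r3:4,r4:Add2,r5:Add1
c6: CDB Add1=8; issue MUL r2<-Mul1 | r0:Add3,r1:3,r2:Mul1,r3:4,r4:Add2,r5:8
c7: CDB Add2=3; issue MUL r2<-Mul2 | r0:Add3,r1:3,r2:Mul2,r3:4,r4:3,r5:8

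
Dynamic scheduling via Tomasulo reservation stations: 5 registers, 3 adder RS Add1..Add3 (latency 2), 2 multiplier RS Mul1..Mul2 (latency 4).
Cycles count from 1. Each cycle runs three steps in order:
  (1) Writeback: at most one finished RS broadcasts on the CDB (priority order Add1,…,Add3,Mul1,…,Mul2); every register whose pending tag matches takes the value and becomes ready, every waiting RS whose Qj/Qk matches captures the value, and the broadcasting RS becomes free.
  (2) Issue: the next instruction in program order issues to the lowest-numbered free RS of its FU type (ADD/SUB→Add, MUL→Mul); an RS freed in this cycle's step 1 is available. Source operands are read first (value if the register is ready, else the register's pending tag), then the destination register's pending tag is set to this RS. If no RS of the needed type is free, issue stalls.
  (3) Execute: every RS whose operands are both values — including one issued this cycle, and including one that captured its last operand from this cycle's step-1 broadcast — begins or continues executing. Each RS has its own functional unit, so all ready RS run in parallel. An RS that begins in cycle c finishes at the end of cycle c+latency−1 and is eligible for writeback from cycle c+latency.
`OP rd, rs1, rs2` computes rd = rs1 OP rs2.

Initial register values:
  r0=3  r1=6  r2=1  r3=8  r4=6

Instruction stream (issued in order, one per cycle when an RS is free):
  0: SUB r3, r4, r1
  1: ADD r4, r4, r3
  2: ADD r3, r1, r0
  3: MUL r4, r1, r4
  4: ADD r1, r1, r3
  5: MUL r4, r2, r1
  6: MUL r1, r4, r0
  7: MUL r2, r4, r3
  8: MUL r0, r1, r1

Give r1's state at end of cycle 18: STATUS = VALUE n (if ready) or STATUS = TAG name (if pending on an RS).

  c1: issue SUB r3<-Add1  regs: r0:3,r1:6,r2:1,r3:Add1,r4:6
  c2: issue ADD r4<-Add2  regs: r0:3,r1:6,r2:1,r3:Add1,r4:Add2
  c3: CDB Add1=0; issue ADD r3<-Add1  regs: r0:3,r1:6,r2:1,r3:Add1,r4:Add2
  c4: issue MUL r4<-Mul1  regs: r0:3,r1:6,r2:1,r3:Add1,r4:Mul1
  c5: CDB Add1=9; issue ADD r1<-Add1  regs: r0:3,r1:Add1,r2:1,r3:9,r4:Mul1
  c6: CDB Add2=6; issue MUL r4<-Mul2  regs: r0:3,r1:Add1,r2:1,r3:9,r4:Mul2
  c7: CDB Add1=15; stall  regs: r0:3,r1:15,r2:1,r3:9,r4:Mul2
  c8: stall  regs: r0:3,r1:15,r2:1,r3:9,r4:Mul2
  c9: stall  regs: r0:3,r1:15,r2:1,r3:9,r4:Mul2
  c10: CDB Mul1=36; issue MUL r1<-Mul1  regs: r0:3,r1:Mul1,r2:1,r3:9,r4:Mul2
  c11: CDB Mul2=15; issue MUL r2<-Mul2  regs: r0:3,r1:Mul1,r2:Mul2,r3:9,r4:15
  c12: stall  regs: r0:3,r1:Mul1,r2:Mul2,r3:9,r4:15
  c13: stall  regs: r0:3,r1:Mul1,r2:Mul2,r3:9,r4:15
  c14: stall  regs: r0:3,r1:Mul1,r2:Mul2,r3:9,r4:15
  c15: CDB Mul1=45; issue MUL r0<-Mul1  regs: r0:Mul1,r1:45,r2:Mul2,r3:9,r4:15
  c16: CDB Mul2=135  regs: r0:Mul1,r1:45,r2:135,r3:9,r4:15
  c17: -  regs: r0:Mul1,r1:45,r2:135,r3:9,r4:15
  c18: -  regs: r0:Mul1,r1:45,r2:135,r3:9,r4:15

STATUS = VALUE 45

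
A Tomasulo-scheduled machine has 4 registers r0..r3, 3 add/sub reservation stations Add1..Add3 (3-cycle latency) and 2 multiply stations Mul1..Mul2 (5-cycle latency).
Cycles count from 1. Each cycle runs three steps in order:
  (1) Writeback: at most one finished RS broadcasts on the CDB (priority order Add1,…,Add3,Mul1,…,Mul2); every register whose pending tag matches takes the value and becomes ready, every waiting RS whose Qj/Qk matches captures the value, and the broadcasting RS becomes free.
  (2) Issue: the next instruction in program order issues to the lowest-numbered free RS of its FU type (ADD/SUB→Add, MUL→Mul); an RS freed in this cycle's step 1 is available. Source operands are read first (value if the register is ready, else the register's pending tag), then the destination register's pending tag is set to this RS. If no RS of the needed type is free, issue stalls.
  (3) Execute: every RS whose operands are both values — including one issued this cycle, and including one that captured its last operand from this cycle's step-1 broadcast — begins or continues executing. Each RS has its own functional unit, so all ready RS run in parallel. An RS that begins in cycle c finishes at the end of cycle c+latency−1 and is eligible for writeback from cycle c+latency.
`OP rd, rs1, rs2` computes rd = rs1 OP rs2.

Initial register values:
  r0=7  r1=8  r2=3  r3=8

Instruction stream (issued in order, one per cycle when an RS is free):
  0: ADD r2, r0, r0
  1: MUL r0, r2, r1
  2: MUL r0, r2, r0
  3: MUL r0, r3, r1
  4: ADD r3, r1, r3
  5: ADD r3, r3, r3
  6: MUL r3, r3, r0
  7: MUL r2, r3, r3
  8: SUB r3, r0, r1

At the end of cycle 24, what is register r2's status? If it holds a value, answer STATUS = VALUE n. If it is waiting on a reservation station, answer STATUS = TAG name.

cycle 1: issue ADD r2<-Add1 // r0:7,r1:8,r2:Add1,r3:8
cycle 2: issue MUL r0<-Mul1 // r0:Mul1,r1:8,r2:Add1,r3:8
cycle 3: issue MUL r0<-Mul2 // r0:Mul2,r1:8,r2:Add1,r3:8
cycle 4: CDB Add1=14; stall // r0:Mul2,r1:8,r2:14,r3:8
cycle 5: stall // r0:Mul2,r1:8,r2:14,r3:8
cycle 6: stall // r0:Mul2,r1:8,r2:14,r3:8
cycle 7: stall // r0:Mul2,r1:8,r2:14,r3:8
cycle 8: stall // r0:Mul2,r1:8,r2:14,r3:8
cycle 9: CDB Mul1=112; issue MUL r0<-Mul1 // r0:Mul1,r1:8,r2:14,r3:8
cycle 10: issue ADD r3<-Add1 // r0:Mul1,r1:8,r2:14,r3:Add1
cycle 11: issue ADD r3<-Add2 // r0:Mul1,r1:8,r2:14,r3:Add2
cycle 12: stall // r0:Mul1,r1:8,r2:14,r3:Add2
cycle 13: CDB Add1=16; stall // r0:Mul1,r1:8,r2:14,r3:Add2
cycle 14: CDB Mul1=64; issue MUL r3<-Mul1 // r0:64,r1:8,r2:14,r3:Mul1
cycle 15: CDB Mul2=1568; issue MUL r2<-Mul2 // r0:64,r1:8,r2:Mul2,r3:Mul1
cycle 16: CDB Add2=32; issue SUB r3<-Add1 // r0:64,r1:8,r2:Mul2,r3:Add1
cycle 17: - // r0:64,r1:8,r2:Mul2,r3:Add1
cycle 18: - // r0:64,r1:8,r2:Mul2,r3:Add1
cycle 19: CDB Add1=56 // r0:64,r1:8,r2:Mul2,r3:56
cycle 20: - // r0:64,r1:8,r2:Mul2,r3:56
cycle 21: CDB Mul1=2048 // r0:64,r1:8,r2:Mul2,r3:56
cycle 22: - // r0:64,r1:8,r2:Mul2,r3:56
cycle 23: - // r0:64,r1:8,r2:Mul2,r3:56
cycle 24: - // r0:64,r1:8,r2:Mul2,r3:56

STATUS = TAG Mul2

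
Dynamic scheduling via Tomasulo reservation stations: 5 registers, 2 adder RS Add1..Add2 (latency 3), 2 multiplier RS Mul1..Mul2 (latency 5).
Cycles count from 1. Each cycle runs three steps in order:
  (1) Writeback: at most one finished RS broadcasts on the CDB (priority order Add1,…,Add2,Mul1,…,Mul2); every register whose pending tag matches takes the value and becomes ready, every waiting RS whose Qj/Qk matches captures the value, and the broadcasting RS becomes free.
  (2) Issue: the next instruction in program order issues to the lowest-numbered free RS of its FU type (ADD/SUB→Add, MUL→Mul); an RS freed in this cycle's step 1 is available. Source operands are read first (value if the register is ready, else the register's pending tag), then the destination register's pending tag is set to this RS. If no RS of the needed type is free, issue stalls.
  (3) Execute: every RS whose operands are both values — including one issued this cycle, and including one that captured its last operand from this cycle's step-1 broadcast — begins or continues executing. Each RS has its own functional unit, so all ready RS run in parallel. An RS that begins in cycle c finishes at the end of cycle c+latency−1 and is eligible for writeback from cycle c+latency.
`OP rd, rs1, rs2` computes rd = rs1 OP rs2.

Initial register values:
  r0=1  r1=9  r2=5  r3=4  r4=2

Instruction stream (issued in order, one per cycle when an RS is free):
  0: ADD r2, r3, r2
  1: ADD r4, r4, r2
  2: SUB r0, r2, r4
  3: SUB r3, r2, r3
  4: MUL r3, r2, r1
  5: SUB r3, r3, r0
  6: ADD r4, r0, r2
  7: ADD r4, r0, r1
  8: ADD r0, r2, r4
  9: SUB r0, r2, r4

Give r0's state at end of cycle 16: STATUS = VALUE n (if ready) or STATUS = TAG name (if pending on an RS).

STATUS = TAG Add1

cycle 1: issue ADD r2<-Add1 // r0:1,r1:9,r2:Add1,r3:4,r4:2
cycle 2: issue ADD r4<-Add2 // r0:1,r1:9,r2:Add1,r3:4,r4:Add2
cycle 3: stall // r0:1,r1:9,r2:Add1,r3:4,r4:Add2
cycle 4: CDB Add1=9; issue SUB r0<-Add1 // r0:Add1,r1:9,r2:9,r3:4,r4:Add2
cycle 5: stall // r0:Add1,r1:9,r2:9,r3:4,r4:Add2
cycle 6: stall // r0:Add1,r1:9,r2:9,r3:4,r4:Add2
cycle 7: CDB Add2=11; issue SUB r3<-Add2 // r0:Add1,r1:9,r2:9,r3:Add2,r4:11
cycle 8: issue MUL r3<-Mul1 // r0:Add1,r1:9,r2:9,r3:Mul1,r4:11
cycle 9: stall // r0:Add1,r1:9,r2:9,r3:Mul1,r4:11
cycle 10: CDB Add1=-2; issue SUB r3<-Add1 // r0:-2,r1:9,r2:9,r3:Add1,r4:11
cycle 11: CDB Add2=5; issue ADD r4<-Add2 // r0:-2,r1:9,r2:9,r3:Add1,r4:Add2
cycle 12: stall // r0:-2,r1:9,r2:9,r3:Add1,r4:Add2
cycle 13: CDB Mul1=81; stall // r0:-2,r1:9,r2:9,r3:Add1,r4:Add2
cycle 14: CDB Add2=7; issue ADD r4<-Add2 // r0:-2,r1:9,r2:9,r3:Add1,r4:Add2
cycle 15: stall // r0:-2,r1:9,r2:9,r3:Add1,r4:Add2
cycle 16: CDB Add1=83; issue ADD r0<-Add1 // r0:Add1,r1:9,r2:9,r3:83,r4:Add2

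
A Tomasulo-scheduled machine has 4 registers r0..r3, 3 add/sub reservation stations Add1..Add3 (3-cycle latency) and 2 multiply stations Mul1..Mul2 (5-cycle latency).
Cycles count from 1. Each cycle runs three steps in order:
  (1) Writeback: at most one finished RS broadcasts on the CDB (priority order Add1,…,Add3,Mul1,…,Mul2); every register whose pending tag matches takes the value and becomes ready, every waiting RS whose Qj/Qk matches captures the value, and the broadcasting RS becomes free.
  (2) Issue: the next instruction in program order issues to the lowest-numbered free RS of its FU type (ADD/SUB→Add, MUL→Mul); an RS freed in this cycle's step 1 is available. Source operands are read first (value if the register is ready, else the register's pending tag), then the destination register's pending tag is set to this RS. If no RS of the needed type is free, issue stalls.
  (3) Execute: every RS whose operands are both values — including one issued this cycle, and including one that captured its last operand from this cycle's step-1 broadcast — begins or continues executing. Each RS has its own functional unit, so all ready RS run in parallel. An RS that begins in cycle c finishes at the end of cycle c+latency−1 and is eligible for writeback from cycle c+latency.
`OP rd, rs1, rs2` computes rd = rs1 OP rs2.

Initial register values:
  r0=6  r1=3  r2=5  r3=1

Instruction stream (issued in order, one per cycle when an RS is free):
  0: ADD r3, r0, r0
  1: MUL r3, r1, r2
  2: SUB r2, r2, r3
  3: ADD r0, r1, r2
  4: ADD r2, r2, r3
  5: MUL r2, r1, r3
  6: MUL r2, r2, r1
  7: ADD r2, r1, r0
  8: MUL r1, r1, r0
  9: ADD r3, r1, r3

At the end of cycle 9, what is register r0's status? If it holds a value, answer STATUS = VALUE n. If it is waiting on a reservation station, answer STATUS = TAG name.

cycle 1: issue ADD r3<-Add1 // r0:6,r1:3,r2:5,r3:Add1
cycle 2: issue MUL r3<-Mul1 // r0:6,r1:3,r2:5,r3:Mul1
cycle 3: issue SUB r2<-Add2 // r0:6,r1:3,r2:Add2,r3:Mul1
cycle 4: CDB Add1=12; issue ADD r0<-Add1 // r0:Add1,r1:3,r2:Add2,r3:Mul1
cycle 5: issue ADD r2<-Add3 // r0:Add1,r1:3,r2:Add3,r3:Mul1
cycle 6: issue MUL r2<-Mul2 // r0:Add1,r1:3,r2:Mul2,r3:Mul1
cycle 7: CDB Mul1=15; issue MUL r2<-Mul1 // r0:Add1,r1:3,r2:Mul1,r3:15
cycle 8: stall // r0:Add1,r1:3,r2:Mul1,r3:15
cycle 9: stall // r0:Add1,r1:3,r2:Mul1,r3:15

STATUS = TAG Add1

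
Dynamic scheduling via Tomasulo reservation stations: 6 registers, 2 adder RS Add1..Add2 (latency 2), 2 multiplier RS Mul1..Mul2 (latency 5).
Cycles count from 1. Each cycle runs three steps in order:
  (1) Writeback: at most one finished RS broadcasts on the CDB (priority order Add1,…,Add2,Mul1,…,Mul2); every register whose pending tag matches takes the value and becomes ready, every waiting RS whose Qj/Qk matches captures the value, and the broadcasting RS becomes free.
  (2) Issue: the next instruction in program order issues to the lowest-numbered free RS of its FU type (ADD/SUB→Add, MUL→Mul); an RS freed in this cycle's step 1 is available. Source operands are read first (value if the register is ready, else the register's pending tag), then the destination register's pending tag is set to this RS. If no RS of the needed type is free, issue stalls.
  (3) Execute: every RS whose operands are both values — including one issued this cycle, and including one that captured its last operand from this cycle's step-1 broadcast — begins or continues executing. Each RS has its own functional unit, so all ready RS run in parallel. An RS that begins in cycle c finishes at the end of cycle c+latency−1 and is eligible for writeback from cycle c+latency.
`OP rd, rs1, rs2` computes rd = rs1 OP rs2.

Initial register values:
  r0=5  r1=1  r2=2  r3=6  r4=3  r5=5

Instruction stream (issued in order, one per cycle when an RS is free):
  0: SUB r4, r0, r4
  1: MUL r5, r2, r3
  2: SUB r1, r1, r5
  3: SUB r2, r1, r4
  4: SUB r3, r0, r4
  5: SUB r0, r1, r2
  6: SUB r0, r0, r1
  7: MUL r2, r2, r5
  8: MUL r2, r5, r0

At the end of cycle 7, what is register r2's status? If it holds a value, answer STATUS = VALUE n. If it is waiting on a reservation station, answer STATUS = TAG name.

  c1: issue SUB r4<-Add1  regs: r0:5,r1:1,r2:2,r3:6,r4:Add1,r5:5
  c2: issue MUL r5<-Mul1  regs: r0:5,r1:1,r2:2,r3:6,r4:Add1,r5:Mul1
  c3: CDB Add1=2; issue SUB r1<-Add1  regs: r0:5,r1:Add1,r2:2,r3:6,r4:2,r5:Mul1
  c4: issue SUB r2<-Add2  regs: r0:5,r1:Add1,r2:Add2,r3:6,r4:2,r5:Mul1
  c5: stall  regs: r0:5,r1:Add1,r2:Add2,r3:6,r4:2,r5:Mul1
  c6: stall  regs: r0:5,r1:Add1,r2:Add2,r3:6,r4:2,r5:Mul1
  c7: CDB Mul1=12; stall  regs: r0:5,r1:Add1,r2:Add2,r3:6,r4:2,r5:12

STATUS = TAG Add2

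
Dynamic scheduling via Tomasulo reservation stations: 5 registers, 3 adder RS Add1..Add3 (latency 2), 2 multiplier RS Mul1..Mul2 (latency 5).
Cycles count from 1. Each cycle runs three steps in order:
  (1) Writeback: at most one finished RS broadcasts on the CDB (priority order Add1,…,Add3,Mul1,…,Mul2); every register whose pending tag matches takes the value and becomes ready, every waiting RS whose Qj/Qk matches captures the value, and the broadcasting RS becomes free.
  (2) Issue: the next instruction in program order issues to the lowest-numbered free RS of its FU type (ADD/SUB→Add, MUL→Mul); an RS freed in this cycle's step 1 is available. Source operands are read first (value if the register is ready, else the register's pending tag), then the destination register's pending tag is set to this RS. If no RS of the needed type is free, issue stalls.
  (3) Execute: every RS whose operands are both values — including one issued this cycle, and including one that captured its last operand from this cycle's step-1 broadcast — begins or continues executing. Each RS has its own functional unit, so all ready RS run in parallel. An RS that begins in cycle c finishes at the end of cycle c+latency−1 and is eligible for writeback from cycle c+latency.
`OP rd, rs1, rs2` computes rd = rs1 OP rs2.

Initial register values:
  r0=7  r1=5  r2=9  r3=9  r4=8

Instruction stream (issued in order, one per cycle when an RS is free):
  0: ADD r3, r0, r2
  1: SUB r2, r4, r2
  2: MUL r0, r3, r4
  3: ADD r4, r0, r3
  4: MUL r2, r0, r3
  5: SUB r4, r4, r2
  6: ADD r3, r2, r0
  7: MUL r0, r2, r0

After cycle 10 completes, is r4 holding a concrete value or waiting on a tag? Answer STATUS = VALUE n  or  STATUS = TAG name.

cycle 1: issue ADD r3<-Add1 // r0:7,r1:5,r2:9,r3:Add1,r4:8
cycle 2: issue SUB r2<-Add2 // r0:7,r1:5,r2:Add2,r3:Add1,r4:8
cycle 3: CDB Add1=16; issue MUL r0<-Mul1 // r0:Mul1,r1:5,r2:Add2,r3:16,r4:8
cycle 4: CDB Add2=-1; issue ADD r4<-Add1 // r0:Mul1,r1:5,r2:-1,r3:16,r4:Add1
cycle 5: issue MUL r2<-Mul2 // r0:Mul1,r1:5,r2:Mul2,r3:16,r4:Add1
cycle 6: issue SUB r4<-Add2 // r0:Mul1,r1:5,r2:Mul2,r3:16,r4:Add2
cycle 7: issue ADD r3<-Add3 // r0:Mul1,r1:5,r2:Mul2,r3:Add3,r4:Add2
cycle 8: CDB Mul1=128; issue MUL r0<-Mul1 // r0:Mul1,r1:5,r2:Mul2,r3:Add3,r4:Add2
cycle 9: - // r0:Mul1,r1:5,r2:Mul2,r3:Add3,r4:Add2
cycle 10: CDB Add1=144 // r0:Mul1,r1:5,r2:Mul2,r3:Add3,r4:Add2

STATUS = TAG Add2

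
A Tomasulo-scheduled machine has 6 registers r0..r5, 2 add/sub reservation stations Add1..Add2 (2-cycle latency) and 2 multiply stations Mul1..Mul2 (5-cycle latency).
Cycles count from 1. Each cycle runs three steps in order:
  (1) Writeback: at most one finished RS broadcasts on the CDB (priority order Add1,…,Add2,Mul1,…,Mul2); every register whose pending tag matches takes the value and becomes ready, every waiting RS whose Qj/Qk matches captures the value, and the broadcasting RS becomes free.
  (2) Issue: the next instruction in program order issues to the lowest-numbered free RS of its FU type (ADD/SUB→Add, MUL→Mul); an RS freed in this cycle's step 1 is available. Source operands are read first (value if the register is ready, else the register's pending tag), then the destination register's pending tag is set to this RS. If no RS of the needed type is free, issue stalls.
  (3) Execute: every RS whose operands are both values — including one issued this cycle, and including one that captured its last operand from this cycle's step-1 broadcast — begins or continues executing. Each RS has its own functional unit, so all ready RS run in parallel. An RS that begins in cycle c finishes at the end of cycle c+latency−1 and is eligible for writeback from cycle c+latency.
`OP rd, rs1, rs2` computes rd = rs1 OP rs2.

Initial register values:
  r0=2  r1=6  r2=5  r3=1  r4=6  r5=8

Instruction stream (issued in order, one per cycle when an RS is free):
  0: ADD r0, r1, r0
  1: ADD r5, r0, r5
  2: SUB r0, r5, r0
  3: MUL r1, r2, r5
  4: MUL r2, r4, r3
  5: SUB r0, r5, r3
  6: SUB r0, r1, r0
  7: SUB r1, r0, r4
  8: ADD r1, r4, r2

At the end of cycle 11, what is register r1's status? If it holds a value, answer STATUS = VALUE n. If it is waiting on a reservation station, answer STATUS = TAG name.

cycle 1: issue ADD r0<-Add1 // r0:Add1,r1:6,r2:5,r3:1,r4:6,r5:8
cycle 2: issue ADD r5<-Add2 // r0:Add1,r1:6,r2:5,r3:1,r4:6,r5:Add2
cycle 3: CDB Add1=8; issue SUB r0<-Add1 // r0:Add1,r1:6,r2:5,r3:1,r4:6,r5:Add2
cycle 4: issue MUL r1<-Mul1 // r0:Add1,r1:Mul1,r2:5,r3:1,r4:6,r5:Add2
cycle 5: CDB Add2=16; issue MUL r2<-Mul2 // r0:Add1,r1:Mul1,r2:Mul2,r3:1,r4:6,r5:16
cycle 6: issue SUB r0<-Add2 // r0:Add2,r1:Mul1,r2:Mul2,r3:1,r4:6,r5:16
cycle 7: CDB Add1=8; issue SUB r0<-Add1 // r0:Add1,r1:Mul1,r2:Mul2,r3:1,r4:6,r5:16
cycle 8: CDB Add2=15; issue SUB r1<-Add2 // r0:Add1,r1:Add2,r2:Mul2,r3:1,r4:6,r5:16
cycle 9: stall // r0:Add1,r1:Add2,r2:Mul2,r3:1,r4:6,r5:16
cycle 10: CDB Mul1=80; stall // r0:Add1,r1:Add2,r2:Mul2,r3:1,r4:6,r5:16
cycle 11: CDB Mul2=6; stall // r0:Add1,r1:Add2,r2:6,r3:1,r4:6,r5:16

STATUS = TAG Add2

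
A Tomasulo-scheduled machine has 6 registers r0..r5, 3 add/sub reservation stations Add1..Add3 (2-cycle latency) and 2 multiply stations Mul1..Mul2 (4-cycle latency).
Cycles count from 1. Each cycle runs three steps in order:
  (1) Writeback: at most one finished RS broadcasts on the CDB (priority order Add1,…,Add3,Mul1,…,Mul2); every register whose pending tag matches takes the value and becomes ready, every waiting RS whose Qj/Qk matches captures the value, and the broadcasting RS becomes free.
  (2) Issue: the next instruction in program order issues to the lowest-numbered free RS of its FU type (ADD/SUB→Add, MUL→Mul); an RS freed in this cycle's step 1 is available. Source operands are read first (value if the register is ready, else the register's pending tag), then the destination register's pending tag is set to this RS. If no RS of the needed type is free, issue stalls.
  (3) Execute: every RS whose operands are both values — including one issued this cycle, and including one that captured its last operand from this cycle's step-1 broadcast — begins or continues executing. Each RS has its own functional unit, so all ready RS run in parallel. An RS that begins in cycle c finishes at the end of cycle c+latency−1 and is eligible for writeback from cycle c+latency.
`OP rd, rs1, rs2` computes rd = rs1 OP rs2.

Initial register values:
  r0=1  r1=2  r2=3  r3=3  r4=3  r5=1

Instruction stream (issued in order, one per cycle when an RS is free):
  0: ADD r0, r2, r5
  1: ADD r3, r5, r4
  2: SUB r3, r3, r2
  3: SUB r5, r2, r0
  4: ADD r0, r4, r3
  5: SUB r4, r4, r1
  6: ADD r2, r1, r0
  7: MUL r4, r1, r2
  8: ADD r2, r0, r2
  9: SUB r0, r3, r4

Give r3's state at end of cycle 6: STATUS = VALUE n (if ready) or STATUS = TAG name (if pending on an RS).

cycle 1: issue ADD r0<-Add1 // r0:Add1,r1:2,r2:3,r3:3,r4:3,r5:1
cycle 2: issue ADD r3<-Add2 // r0:Add1,r1:2,r2:3,r3:Add2,r4:3,r5:1
cycle 3: CDB Add1=4; issue SUB r3<-Add1 // r0:4,r1:2,r2:3,r3:Add1,r4:3,r5:1
cycle 4: CDB Add2=4; issue SUB r5<-Add2 // r0:4,r1:2,r2:3,r3:Add1,r4:3,r5:Add2
cycle 5: issue ADD r0<-Add3 // r0:Add3,r1:2,r2:3,r3:Add1,r4:3,r5:Add2
cycle 6: CDB Add1=1; issue SUB r4<-Add1 // r0:Add3,r1:2,r2:3,r3:1,r4:Add1,r5:Add2

STATUS = VALUE 1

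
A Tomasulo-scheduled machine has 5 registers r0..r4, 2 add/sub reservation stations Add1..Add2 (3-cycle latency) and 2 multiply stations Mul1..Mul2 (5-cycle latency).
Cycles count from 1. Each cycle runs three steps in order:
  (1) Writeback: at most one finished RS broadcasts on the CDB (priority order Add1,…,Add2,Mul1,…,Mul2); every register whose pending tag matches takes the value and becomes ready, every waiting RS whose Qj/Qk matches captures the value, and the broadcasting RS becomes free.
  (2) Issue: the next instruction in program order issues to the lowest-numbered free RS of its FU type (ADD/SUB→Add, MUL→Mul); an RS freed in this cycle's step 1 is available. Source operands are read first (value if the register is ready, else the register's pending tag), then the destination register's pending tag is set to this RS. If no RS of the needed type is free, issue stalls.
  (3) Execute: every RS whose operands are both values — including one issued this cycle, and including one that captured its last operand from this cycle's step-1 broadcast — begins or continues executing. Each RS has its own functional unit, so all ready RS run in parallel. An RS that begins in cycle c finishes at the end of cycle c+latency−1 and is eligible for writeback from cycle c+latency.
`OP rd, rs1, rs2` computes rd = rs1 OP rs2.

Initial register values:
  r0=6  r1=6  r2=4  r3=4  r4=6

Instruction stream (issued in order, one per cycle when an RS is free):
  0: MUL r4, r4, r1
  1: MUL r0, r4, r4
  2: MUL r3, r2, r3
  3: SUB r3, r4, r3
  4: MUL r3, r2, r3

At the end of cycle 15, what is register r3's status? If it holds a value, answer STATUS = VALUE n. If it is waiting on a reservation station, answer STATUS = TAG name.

STATUS = TAG Mul1

cycle 1: issue MUL r4<-Mul1 // r0:6,r1:6,r2:4,r3:4,r4:Mul1
cycle 2: issue MUL r0<-Mul2 // r0:Mul2,r1:6,r2:4,r3:4,r4:Mul1
cycle 3: stall // r0:Mul2,r1:6,r2:4,r3:4,r4:Mul1
cycle 4: stall // r0:Mul2,r1:6,r2:4,r3:4,r4:Mul1
cycle 5: stall // r0:Mul2,r1:6,r2:4,r3:4,r4:Mul1
cycle 6: CDB Mul1=36; issue MUL r3<-Mul1 // r0:Mul2,r1:6,r2:4,r3:Mul1,r4:36
cycle 7: issue SUB r3<-Add1 // r0:Mul2,r1:6,r2:4,r3:Add1,r4:36
cycle 8: stall // r0:Mul2,r1:6,r2:4,r3:Add1,r4:36
cycle 9: stall // r0:Mul2,r1:6,r2:4,r3:Add1,r4:36
cycle 10: stall // r0:Mul2,r1:6,r2:4,r3:Add1,r4:36
cycle 11: CDB Mul1=16; issue MUL r3<-Mul1 // r0:Mul2,r1:6,r2:4,r3:Mul1,r4:36
cycle 12: CDB Mul2=1296 // r0:1296,r1:6,r2:4,r3:Mul1,r4:36
cycle 13: - // r0:1296,r1:6,r2:4,r3:Mul1,r4:36
cycle 14: CDB Add1=20 // r0:1296,r1:6,r2:4,r3:Mul1,r4:36
cycle 15: - // r0:1296,r1:6,r2:4,r3:Mul1,r4:36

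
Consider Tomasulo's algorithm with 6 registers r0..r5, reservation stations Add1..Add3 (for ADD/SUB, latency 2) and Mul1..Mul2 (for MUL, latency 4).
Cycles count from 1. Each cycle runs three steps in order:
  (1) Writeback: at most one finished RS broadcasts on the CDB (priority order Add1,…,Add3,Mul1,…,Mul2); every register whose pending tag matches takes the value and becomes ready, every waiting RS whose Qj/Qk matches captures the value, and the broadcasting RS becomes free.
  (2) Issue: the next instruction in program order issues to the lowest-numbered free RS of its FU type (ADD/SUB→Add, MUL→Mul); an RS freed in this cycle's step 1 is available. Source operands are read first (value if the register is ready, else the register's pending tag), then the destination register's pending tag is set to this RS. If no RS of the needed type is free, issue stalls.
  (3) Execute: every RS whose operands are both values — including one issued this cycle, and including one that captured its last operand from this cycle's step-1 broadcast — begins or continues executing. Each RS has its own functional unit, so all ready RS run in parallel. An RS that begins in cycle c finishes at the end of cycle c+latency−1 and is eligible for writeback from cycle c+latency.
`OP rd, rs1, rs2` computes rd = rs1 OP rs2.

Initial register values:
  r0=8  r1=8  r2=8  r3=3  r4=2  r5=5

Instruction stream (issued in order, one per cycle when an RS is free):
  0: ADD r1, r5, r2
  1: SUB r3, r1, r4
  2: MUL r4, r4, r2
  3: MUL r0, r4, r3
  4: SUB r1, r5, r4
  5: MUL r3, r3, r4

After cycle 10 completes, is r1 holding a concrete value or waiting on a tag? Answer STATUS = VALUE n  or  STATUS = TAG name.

STATUS = VALUE -11

cycle 1: issue ADD r1<-Add1 // r0:8,r1:Add1,r2:8,r3:3,r4:2,r5:5
cycle 2: issue SUB r3<-Add2 // r0:8,r1:Add1,r2:8,r3:Add2,r4:2,r5:5
cycle 3: CDB Add1=13; issue MUL r4<-Mul1 // r0:8,r1:13,r2:8,r3:Add2,r4:Mul1,r5:5
cycle 4: issue MUL r0<-Mul2 // r0:Mul2,r1:13,r2:8,r3:Add2,r4:Mul1,r5:5
cycle 5: CDB Add2=11; issue SUB r1<-Add1 // r0:Mul2,r1:Add1,r2:8,r3:11,r4:Mul1,r5:5
cycle 6: stall // r0:Mul2,r1:Add1,r2:8,r3:11,r4:Mul1,r5:5
cycle 7: CDB Mul1=16; issue MUL r3<-Mul1 // r0:Mul2,r1:Add1,r2:8,r3:Mul1,r4:16,r5:5
cycle 8: - // r0:Mul2,r1:Add1,r2:8,r3:Mul1,r4:16,r5:5
cycle 9: CDB Add1=-11 // r0:Mul2,r1:-11,r2:8,r3:Mul1,r4:16,r5:5
cycle 10: - // r0:Mul2,r1:-11,r2:8,r3:Mul1,r4:16,r5:5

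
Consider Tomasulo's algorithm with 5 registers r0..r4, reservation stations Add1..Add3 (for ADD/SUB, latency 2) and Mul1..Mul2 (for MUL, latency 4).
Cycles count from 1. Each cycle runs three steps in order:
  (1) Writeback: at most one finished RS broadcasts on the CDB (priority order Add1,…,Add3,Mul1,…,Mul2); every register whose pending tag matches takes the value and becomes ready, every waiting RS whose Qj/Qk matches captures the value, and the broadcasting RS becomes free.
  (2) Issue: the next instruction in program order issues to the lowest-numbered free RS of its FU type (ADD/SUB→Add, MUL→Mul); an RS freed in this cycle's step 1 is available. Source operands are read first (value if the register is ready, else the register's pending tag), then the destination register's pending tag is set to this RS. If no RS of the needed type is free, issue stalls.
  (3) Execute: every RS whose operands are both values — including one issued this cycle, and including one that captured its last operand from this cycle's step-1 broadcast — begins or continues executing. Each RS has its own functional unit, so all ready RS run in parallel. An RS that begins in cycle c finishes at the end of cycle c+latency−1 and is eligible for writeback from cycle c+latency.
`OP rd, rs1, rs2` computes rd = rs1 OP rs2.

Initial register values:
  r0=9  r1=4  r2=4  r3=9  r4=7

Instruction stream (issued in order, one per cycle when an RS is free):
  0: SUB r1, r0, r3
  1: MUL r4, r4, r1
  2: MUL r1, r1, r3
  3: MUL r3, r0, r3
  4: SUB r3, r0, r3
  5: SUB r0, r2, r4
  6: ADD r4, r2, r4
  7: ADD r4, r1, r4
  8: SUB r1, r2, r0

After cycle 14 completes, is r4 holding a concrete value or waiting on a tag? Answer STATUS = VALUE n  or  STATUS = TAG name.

c1: issue SUB r1<-Add1 | r0:9,r1:Add1,r2:4,r3:9,r4:7
c2: issue MUL r4<-Mul1 | r0:9,r1:Add1,r2:4,r3:9,r4:Mul1
c3: CDB Add1=0; issue MUL r1<-Mul2 | r0:9,r1:Mul2,r2:4,r3:9,r4:Mul1
c4: stall | r0:9,r1:Mul2,r2:4,r3:9,r4:Mul1
c5: stall | r0:9,r1:Mul2,r2:4,r3:9,r4:Mul1
c6: stall | r0:9,r1:Mul2,r2:4,r3:9,r4:Mul1
c7: CDB Mul1=0; issue MUL r3<-Mul1 | r0:9,r1:Mul2,r2:4,r3:Mul1,r4:0
c8: CDB Mul2=0; issue SUB r3<-Add1 | r0:9,r1:0,r2:4,r3:Add1,r4:0
c9: issue SUB r0<-Add2 | r0:Add2,r1:0,r2:4,r3:Add1,r4:0
c10: issue ADD r4<-Add3 | r0:Add2,r1:0,r2:4,r3:Add1,r4:Add3
c11: CDB Add2=4; issue ADD r4<-Add2 | r0:4,r1:0,r2:4,r3:Add1,r4:Add2
c12: CDB Add3=4; issue SUB r1<-Add3 | r0:4,r1:Add3,r2:4,r3:Add1,r4:Add2
c13: CDB Mul1=81 | r0:4,r1:Add3,r2:4,r3:Add1,r4:Add2
c14: CDB Add2=4 | r0:4,r1:Add3,r2:4,r3:Add1,r4:4

STATUS = VALUE 4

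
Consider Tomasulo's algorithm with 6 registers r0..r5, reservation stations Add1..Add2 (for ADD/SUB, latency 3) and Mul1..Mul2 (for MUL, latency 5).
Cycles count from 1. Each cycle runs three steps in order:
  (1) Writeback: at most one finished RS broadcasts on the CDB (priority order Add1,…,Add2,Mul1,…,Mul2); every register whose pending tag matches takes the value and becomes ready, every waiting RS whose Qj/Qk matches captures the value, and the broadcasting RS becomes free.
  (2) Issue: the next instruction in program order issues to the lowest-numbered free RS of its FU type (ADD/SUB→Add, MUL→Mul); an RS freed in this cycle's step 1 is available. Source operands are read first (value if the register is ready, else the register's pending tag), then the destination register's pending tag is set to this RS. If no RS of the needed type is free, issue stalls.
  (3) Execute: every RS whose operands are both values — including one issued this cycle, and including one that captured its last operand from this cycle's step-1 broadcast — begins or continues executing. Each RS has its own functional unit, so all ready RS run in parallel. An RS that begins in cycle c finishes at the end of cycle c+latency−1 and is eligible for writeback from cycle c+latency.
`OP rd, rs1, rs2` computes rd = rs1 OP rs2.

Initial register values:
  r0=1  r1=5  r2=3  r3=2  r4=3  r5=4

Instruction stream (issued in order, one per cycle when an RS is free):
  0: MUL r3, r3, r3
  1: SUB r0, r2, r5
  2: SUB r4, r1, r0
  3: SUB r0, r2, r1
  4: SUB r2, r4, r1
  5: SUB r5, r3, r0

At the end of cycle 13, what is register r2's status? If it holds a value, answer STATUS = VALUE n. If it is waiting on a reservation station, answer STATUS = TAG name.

STATUS = VALUE 1

  c1: issue MUL r3<-Mul1  regs: r0:1,r1:5,r2:3,r3:Mul1,r4:3,r5:4
  c2: issue SUB r0<-Add1  regs: r0:Add1,r1:5,r2:3,r3:Mul1,r4:3,r5:4
  c3: issue SUB r4<-Add2  regs: r0:Add1,r1:5,r2:3,r3:Mul1,r4:Add2,r5:4
  c4: stall  regs: r0:Add1,r1:5,r2:3,r3:Mul1,r4:Add2,r5:4
  c5: CDB Add1=-1; issue SUB r0<-Add1  regs: r0:Add1,r1:5,r2:3,r3:Mul1,r4:Add2,r5:4
  c6: CDB Mul1=4; stall  regs: r0:Add1,r1:5,r2:3,r3:4,r4:Add2,r5:4
  c7: stall  regs: r0:Add1,r1:5,r2:3,r3:4,r4:Add2,r5:4
  c8: CDB Add1=-2; issue SUB r2<-Add1  regs: r0:-2,r1:5,r2:Add1,r3:4,r4:Add2,r5:4
  c9: CDB Add2=6; issue SUB r5<-Add2  regs: r0:-2,r1:5,r2:Add1,r3:4,r4:6,r5:Add2
  c10: -  regs: r0:-2,r1:5,r2:Add1,r3:4,r4:6,r5:Add2
  c11: -  regs: r0:-2,r1:5,r2:Add1,r3:4,r4:6,r5:Add2
  c12: CDB Add1=1  regs: r0:-2,r1:5,r2:1,r3:4,r4:6,r5:Add2
  c13: CDB Add2=6  regs: r0:-2,r1:5,r2:1,r3:4,r4:6,r5:6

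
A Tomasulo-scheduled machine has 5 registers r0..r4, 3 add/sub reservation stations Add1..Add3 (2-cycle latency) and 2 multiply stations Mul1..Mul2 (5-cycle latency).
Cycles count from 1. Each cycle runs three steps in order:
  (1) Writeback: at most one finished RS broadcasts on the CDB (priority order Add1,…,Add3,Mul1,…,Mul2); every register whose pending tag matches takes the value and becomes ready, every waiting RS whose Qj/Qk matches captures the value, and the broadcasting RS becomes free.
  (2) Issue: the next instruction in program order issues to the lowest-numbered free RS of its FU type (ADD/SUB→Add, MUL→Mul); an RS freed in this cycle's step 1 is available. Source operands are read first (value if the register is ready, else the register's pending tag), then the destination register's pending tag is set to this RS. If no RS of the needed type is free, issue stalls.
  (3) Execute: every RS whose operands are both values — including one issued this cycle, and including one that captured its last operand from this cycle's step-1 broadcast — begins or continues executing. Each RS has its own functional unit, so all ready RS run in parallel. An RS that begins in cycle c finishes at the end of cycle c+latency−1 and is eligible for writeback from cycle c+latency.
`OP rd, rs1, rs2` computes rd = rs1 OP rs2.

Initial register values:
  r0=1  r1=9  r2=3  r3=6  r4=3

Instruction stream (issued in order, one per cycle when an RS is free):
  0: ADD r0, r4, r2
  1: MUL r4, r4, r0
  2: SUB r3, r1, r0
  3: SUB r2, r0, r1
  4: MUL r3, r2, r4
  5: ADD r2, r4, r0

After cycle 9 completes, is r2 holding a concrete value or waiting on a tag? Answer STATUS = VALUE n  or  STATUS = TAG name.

STATUS = TAG Add1

c1: issue ADD r0<-Add1 | r0:Add1,r1:9,r2:3,r3:6,r4:3
c2: issue MUL r4<-Mul1 | r0:Add1,r1:9,r2:3,r3:6,r4:Mul1
c3: CDB Add1=6; issue SUB r3<-Add1 | r0:6,r1:9,r2:3,r3:Add1,r4:Mul1
c4: issue SUB r2<-Add2 | r0:6,r1:9,r2:Add2,r3:Add1,r4:Mul1
c5: CDB Add1=3; issue MUL r3<-Mul2 | r0:6,r1:9,r2:Add2,r3:Mul2,r4:Mul1
c6: CDB Add2=-3; issue ADD r2<-Add1 | r0:6,r1:9,r2:Add1,r3:Mul2,r4:Mul1
c7: - | r0:6,r1:9,r2:Add1,r3:Mul2,r4:Mul1
c8: CDB Mul1=18 | r0:6,r1:9,r2:Add1,r3:Mul2,r4:18
c9: - | r0:6,r1:9,r2:Add1,r3:Mul2,r4:18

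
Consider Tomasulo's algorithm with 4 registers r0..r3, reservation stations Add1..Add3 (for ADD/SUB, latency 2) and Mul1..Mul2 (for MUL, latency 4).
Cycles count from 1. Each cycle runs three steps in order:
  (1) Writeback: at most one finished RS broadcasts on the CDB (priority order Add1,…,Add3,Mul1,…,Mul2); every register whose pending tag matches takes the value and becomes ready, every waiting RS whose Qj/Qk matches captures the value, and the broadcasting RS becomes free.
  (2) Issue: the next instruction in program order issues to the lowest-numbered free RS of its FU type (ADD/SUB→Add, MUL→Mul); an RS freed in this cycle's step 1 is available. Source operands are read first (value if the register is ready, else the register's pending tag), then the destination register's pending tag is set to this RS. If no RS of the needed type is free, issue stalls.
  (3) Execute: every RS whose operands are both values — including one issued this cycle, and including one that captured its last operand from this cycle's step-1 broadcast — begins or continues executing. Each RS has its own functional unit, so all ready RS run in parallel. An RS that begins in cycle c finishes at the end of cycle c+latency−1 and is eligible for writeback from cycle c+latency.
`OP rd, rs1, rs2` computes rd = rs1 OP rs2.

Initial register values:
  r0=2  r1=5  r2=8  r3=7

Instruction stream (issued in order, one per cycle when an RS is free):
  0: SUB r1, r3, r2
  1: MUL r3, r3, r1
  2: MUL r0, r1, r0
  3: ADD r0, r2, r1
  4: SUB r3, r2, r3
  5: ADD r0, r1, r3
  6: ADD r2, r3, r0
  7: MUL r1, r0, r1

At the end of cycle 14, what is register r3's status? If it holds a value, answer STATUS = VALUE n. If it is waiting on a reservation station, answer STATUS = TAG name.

STATUS = VALUE 15

c1: issue SUB r1<-Add1 | r0:2,r1:Add1,r2:8,r3:7
c2: issue MUL r3<-Mul1 | r0:2,r1:Add1,r2:8,r3:Mul1
c3: CDB Add1=-1; issue MUL r0<-Mul2 | r0:Mul2,r1:-1,r2:8,r3:Mul1
c4: issue ADD r0<-Add1 | r0:Add1,r1:-1,r2:8,r3:Mul1
c5: issue SUB r3<-Add2 | r0:Add1,r1:-1,r2:8,r3:Add2
c6: CDB Add1=7; issue ADD r0<-Add1 | r0:Add1,r1:-1,r2:8,r3:Add2
c7: CDB Mul1=-7; issue ADD r2<-Add3 | r0:Add1,r1:-1,r2:Add3,r3:Add2
c8: CDB Mul2=-2; issue MUL r1<-Mul1 | r0:Add1,r1:Mul1,r2:Add3,r3:Add2
c9: CDB Add2=15 | r0:Add1,r1:Mul1,r2:Add3,r3:15
c10: - | r0:Add1,r1:Mul1,r2:Add3,r3:15
c11: CDB Add1=14 | r0:14,r1:Mul1,r2:Add3,r3:15
c12: - | r0:14,r1:Mul1,r2:Add3,r3:15
c13: CDB Add3=29 | r0:14,r1:Mul1,r2:29,r3:15
c14: - | r0:14,r1:Mul1,r2:29,r3:15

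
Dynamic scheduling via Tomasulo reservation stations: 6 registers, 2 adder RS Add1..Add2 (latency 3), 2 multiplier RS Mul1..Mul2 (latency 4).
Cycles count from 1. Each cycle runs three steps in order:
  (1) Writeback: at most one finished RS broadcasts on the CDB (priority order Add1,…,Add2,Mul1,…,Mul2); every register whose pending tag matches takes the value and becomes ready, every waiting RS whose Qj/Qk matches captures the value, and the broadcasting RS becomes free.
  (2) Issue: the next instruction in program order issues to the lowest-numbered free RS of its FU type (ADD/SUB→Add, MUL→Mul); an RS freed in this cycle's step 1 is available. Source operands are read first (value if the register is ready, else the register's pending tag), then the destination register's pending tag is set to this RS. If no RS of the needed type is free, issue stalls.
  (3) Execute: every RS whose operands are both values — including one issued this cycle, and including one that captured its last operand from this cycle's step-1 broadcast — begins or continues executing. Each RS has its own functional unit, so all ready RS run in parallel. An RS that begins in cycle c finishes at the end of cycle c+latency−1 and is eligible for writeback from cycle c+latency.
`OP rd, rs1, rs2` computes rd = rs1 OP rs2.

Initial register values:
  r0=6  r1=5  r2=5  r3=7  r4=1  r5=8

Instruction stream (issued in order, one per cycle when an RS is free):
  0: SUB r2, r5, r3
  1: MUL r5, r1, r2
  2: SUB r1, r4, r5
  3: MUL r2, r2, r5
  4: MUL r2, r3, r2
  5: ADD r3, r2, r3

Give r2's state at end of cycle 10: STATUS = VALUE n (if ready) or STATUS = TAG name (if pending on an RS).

cycle 1: issue SUB r2<-Add1 // r0:6,r1:5,r2:Add1,r3:7,r4:1,r5:8
cycle 2: issue MUL r5<-Mul1 // r0:6,r1:5,r2:Add1,r3:7,r4:1,r5:Mul1
cycle 3: issue SUB r1<-Add2 // r0:6,r1:Add2,r2:Add1,r3:7,r4:1,r5:Mul1
cycle 4: CDB Add1=1; issue MUL r2<-Mul2 // r0:6,r1:Add2,r2:Mul2,r3:7,r4:1,r5:Mul1
cycle 5: stall // r0:6,r1:Add2,r2:Mul2,r3:7,r4:1,r5:Mul1
cycle 6: stall // r0:6,r1:Add2,r2:Mul2,r3:7,r4:1,r5:Mul1
cycle 7: stall // r0:6,r1:Add2,r2:Mul2,r3:7,r4:1,r5:Mul1
cycle 8: CDB Mul1=5; issue MUL r2<-Mul1 // r0:6,r1:Add2,r2:Mul1,r3:7,r4:1,r5:5
cycle 9: issue ADD r3<-Add1 // r0:6,r1:Add2,r2:Mul1,r3:Add1,r4:1,r5:5
cycle 10: - // r0:6,r1:Add2,r2:Mul1,r3:Add1,r4:1,r5:5

STATUS = TAG Mul1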